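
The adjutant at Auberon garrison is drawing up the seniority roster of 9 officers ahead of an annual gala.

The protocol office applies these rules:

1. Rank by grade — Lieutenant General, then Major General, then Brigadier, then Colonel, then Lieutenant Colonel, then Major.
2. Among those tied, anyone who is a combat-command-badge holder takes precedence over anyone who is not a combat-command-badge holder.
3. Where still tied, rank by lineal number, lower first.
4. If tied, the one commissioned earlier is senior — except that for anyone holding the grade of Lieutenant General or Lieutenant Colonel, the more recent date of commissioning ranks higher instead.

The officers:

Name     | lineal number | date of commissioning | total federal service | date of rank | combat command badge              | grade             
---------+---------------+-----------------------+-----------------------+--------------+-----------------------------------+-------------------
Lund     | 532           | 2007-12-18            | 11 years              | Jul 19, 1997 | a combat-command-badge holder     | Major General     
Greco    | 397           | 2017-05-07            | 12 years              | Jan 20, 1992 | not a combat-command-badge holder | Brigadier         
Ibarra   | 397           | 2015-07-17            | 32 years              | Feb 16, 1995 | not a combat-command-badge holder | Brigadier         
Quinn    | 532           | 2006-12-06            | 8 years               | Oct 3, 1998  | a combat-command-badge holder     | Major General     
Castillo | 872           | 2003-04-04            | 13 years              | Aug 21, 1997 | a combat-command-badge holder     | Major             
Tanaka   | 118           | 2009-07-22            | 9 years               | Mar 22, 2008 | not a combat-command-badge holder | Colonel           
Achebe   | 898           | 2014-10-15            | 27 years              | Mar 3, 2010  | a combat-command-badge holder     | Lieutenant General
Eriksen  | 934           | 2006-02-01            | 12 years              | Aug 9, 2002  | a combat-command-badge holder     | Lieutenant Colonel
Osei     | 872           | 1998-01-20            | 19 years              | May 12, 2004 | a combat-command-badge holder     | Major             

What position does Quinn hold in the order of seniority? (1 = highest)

By grade: Achebe (Lieutenant General); then Quinn and Lund (Major General); then Ibarra and Greco (Brigadier); then Tanaka (Colonel); then Eriksen (Lieutenant Colonel); then Osei and Castillo (Major).
Quinn and Lund are each a combat-command-badge holder, so the next rule applies.
Quinn and Lund both have lineal number 532, so the next rule applies.
Among Quinn and Lund, by date of commissioning (earlier first): Quinn (2006-12-06) before Lund (2007-12-18).
Ibarra and Greco are each not a combat-command-badge holder, so the next rule applies.
Ibarra and Greco both have lineal number 397, so the next rule applies.
Among Ibarra and Greco, by date of commissioning (earlier first): Ibarra (2015-07-17) before Greco (2017-05-07).
Osei and Castillo are each a combat-command-badge holder, so the next rule applies.
Osei and Castillo both have lineal number 872, so the next rule applies.
Among Osei and Castillo, by date of commissioning (earlier first): Osei (1998-01-20) before Castillo (2003-04-04).
Order: Achebe, Quinn, Lund, Ibarra, Greco, Tanaka, Eriksen, Osei, Castillo. So position 2.

2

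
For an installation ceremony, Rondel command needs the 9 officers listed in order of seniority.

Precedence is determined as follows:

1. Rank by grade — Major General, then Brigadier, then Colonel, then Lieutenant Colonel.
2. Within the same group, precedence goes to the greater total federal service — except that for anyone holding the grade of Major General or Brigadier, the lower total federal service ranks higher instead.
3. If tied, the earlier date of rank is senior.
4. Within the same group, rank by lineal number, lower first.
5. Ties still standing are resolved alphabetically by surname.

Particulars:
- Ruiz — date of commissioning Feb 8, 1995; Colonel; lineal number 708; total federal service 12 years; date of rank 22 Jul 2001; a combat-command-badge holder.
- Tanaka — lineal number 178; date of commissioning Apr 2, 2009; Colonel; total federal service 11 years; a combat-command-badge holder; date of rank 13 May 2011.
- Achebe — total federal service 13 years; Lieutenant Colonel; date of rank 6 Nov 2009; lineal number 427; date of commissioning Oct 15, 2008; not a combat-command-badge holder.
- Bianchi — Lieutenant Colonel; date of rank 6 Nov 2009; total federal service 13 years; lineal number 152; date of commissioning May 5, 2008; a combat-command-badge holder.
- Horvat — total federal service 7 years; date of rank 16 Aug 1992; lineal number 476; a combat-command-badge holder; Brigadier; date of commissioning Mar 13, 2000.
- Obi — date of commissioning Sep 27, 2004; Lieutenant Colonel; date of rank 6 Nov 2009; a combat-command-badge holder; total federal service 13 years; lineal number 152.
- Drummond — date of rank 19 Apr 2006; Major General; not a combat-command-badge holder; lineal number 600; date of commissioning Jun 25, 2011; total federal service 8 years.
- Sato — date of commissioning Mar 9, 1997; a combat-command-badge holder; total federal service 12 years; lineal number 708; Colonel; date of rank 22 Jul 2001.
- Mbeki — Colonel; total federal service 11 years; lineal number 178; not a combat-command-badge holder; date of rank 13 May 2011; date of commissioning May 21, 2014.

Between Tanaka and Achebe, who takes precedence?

Tanaka

By grade: Drummond (Major General); then Horvat (Brigadier); then Ruiz, Sato, Mbeki and Tanaka (Colonel); then Bianchi, Obi and Achebe (Lieutenant Colonel).
Among Ruiz, Sato, Mbeki and Tanaka, by total federal service (higher first): Ruiz and Sato (12 years) before Mbeki and Tanaka (11 years).
Ruiz and Sato both have date of rank 22 Jul 2001, so the next rule applies.
Ruiz and Sato both have lineal number 708, so the next rule applies.
Among Ruiz and Sato, alphabetically by surname: Ruiz before Sato.
Mbeki and Tanaka both have date of rank 13 May 2011, so the next rule applies.
Mbeki and Tanaka both have lineal number 178, so the next rule applies.
Among Mbeki and Tanaka, alphabetically by surname: Mbeki before Tanaka.
Bianchi, Obi and Achebe all have total federal service 13 years, so the next rule applies.
Bianchi, Obi and Achebe all have date of rank 6 Nov 2009, so the next rule applies.
Among Bianchi, Obi and Achebe, by lineal number (lower first): Bianchi and Obi (152) before Achebe (427).
Among Bianchi and Obi, alphabetically by surname: Bianchi before Obi.
So Tanaka takes precedence.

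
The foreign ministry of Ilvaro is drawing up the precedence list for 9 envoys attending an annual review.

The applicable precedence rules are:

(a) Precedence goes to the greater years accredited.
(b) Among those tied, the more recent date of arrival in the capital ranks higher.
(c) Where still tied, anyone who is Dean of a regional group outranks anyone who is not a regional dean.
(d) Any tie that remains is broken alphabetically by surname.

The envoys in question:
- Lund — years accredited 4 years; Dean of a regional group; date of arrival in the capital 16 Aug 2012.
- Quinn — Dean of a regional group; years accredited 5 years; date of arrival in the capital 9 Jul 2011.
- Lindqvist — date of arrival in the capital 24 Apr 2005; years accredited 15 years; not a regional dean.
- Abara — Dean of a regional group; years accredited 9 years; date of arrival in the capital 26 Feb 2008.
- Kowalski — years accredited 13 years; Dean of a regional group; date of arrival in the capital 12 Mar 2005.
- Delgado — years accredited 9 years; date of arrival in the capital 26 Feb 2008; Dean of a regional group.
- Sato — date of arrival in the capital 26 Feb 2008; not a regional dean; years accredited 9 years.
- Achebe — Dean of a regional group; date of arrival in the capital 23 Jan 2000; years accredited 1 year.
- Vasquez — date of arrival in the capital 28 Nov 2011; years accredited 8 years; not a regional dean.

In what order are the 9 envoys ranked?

Lindqvist, Kowalski, Abara, Delgado, Sato, Vasquez, Quinn, Lund, Achebe

By years accredited (higher first): Lindqvist (15 years); then Kowalski (13 years); then Abara, Delgado and Sato (each 9 years); then Vasquez (8 years); then Quinn (5 years); then Lund (4 years); then Achebe (1 year).
Abara, Delgado and Sato all have date of arrival in the capital 26 Feb 2008, so the next rule applies.
Among Abara, Delgado and Sato, Dean of a regional group before not a regional dean: Abara and Delgado (Dean of a regional group) before Sato (not a regional dean).
Among Abara and Delgado, alphabetically by surname: Abara before Delgado.
Full order: Lindqvist, Kowalski, Abara, Delgado, Sato, Vasquez, Quinn, Lund, Achebe.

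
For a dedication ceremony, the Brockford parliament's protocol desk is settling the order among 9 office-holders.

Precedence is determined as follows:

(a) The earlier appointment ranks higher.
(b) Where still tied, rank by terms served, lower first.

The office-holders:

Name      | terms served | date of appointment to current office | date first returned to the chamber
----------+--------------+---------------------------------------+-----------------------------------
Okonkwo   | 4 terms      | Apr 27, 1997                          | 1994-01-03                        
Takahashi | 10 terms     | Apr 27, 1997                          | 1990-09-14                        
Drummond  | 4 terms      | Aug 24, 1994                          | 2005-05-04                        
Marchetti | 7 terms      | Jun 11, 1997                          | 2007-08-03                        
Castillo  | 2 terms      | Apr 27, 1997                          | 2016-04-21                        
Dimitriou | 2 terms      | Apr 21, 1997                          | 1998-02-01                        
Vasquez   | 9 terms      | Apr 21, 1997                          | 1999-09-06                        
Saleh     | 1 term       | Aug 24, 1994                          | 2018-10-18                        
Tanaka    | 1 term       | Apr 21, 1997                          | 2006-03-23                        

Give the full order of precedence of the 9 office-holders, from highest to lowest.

Saleh, Drummond, Tanaka, Dimitriou, Vasquez, Castillo, Okonkwo, Takahashi, Marchetti

By date of appointment to current office (earlier first): Saleh and Drummond (both Aug 24, 1994); then Tanaka, Dimitriou and Vasquez (each Apr 21, 1997); then Castillo, Okonkwo and Takahashi (each Apr 27, 1997); then Marchetti (Jun 11, 1997).
Among Saleh and Drummond, by terms served (lower first): Saleh (1 term) before Drummond (4 terms).
Among Tanaka, Dimitriou and Vasquez, by terms served (lower first): Tanaka (1 term) before Dimitriou (2 terms) before Vasquez (9 terms).
Among Castillo, Okonkwo and Takahashi, by terms served (lower first): Castillo (2 terms) before Okonkwo (4 terms) before Takahashi (10 terms).
Full order: Saleh, Drummond, Tanaka, Dimitriou, Vasquez, Castillo, Okonkwo, Takahashi, Marchetti.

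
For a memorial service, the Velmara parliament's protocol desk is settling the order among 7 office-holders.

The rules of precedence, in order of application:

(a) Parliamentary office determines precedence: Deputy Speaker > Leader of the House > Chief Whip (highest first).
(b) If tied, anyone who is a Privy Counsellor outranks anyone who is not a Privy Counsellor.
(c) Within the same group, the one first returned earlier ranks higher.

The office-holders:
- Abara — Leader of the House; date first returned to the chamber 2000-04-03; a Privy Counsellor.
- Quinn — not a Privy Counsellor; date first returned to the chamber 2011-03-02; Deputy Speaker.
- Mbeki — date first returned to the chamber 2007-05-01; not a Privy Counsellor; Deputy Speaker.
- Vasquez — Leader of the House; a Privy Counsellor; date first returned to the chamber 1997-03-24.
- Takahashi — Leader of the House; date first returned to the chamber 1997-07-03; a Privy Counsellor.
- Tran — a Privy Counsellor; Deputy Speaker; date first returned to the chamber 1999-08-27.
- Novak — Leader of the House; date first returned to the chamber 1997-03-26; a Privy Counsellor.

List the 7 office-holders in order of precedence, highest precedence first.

Tran, Mbeki, Quinn, Vasquez, Novak, Takahashi, Abara

By parliamentary office: Tran, Mbeki and Quinn (Deputy Speaker); then Vasquez, Novak, Takahashi and Abara (Leader of the House).
Among Tran, Mbeki and Quinn, a Privy Counsellor before not a Privy Counsellor: Tran (a Privy Counsellor) before Mbeki and Quinn (not a Privy Counsellor).
Among Mbeki and Quinn, by date first returned to the chamber (earlier first): Mbeki (2007-05-01) before Quinn (2011-03-02).
Vasquez, Novak, Takahashi and Abara are each a Privy Counsellor, so the next rule applies.
Among Vasquez, Novak, Takahashi and Abara, by date first returned to the chamber (earlier first): Vasquez (1997-03-24) before Novak (1997-03-26) before Takahashi (1997-07-03) before Abara (2000-04-03).
Full order: Tran, Mbeki, Quinn, Vasquez, Novak, Takahashi, Abara.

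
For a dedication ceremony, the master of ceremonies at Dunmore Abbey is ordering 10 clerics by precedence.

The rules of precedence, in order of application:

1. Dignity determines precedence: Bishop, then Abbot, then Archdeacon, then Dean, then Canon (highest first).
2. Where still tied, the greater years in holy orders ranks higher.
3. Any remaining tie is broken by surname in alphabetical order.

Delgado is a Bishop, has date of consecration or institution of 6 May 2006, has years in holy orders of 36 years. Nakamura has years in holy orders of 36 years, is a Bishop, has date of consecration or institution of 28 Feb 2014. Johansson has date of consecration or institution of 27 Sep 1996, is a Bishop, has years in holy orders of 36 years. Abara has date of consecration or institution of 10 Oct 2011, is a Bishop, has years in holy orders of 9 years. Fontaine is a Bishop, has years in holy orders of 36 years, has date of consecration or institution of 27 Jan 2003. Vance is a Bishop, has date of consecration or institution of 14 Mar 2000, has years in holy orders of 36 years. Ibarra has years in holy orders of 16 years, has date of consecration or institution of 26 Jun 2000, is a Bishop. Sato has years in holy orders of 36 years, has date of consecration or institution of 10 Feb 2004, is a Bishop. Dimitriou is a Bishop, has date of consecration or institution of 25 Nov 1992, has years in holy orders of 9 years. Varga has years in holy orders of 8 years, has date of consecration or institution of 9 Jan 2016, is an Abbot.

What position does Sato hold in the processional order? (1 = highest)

By dignity: Delgado, Fontaine, Johansson, Nakamura, Sato, Vance, Ibarra, Abara and Dimitriou (Bishop); then Varga (Abbot).
Among Delgado, Fontaine, Johansson, Nakamura, Sato, Vance, Ibarra, Abara and Dimitriou, by years in holy orders (higher first): Delgado, Fontaine, Johansson, Nakamura, Sato and Vance (36 years) before Ibarra (16 years) before Abara and Dimitriou (9 years).
Among Delgado, Fontaine, Johansson, Nakamura, Sato and Vance, alphabetically by surname: Delgado before Fontaine before Johansson before Nakamura before Sato before Vance.
Among Abara and Dimitriou, alphabetically by surname: Abara before Dimitriou.
Order: Delgado, Fontaine, Johansson, Nakamura, Sato, Vance, Ibarra, Abara, Dimitriou, Varga. So position 5.

5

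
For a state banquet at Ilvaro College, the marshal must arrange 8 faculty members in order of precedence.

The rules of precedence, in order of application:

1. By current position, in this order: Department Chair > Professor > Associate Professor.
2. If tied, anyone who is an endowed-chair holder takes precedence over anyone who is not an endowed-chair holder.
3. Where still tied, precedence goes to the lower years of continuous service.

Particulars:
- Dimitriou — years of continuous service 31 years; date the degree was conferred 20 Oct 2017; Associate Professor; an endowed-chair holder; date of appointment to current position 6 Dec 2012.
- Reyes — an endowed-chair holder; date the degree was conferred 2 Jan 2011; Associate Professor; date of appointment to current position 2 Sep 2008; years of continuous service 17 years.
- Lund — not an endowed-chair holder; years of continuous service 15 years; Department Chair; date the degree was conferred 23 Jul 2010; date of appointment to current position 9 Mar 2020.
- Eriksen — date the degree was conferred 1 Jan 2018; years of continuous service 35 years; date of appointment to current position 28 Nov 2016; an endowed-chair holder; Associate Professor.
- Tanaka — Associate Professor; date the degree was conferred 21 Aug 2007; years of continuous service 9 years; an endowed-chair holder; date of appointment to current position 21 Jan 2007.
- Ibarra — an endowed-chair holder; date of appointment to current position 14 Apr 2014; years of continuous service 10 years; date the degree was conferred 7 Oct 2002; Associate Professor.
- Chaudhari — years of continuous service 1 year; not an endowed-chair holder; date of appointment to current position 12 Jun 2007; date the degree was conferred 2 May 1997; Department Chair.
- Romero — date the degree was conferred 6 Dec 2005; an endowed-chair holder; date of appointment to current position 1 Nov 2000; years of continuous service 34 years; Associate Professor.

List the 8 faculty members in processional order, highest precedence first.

Chaudhari, Lund, Tanaka, Ibarra, Reyes, Dimitriou, Romero, Eriksen

By current position: Chaudhari and Lund (Department Chair); then Tanaka, Ibarra, Reyes, Dimitriou, Romero and Eriksen (Associate Professor).
Chaudhari and Lund are each not an endowed-chair holder, so the next rule applies.
Among Chaudhari and Lund, by years of continuous service (lower first): Chaudhari (1 year) before Lund (15 years).
Tanaka, Ibarra, Reyes, Dimitriou, Romero and Eriksen are each an endowed-chair holder, so the next rule applies.
Among Tanaka, Ibarra, Reyes, Dimitriou, Romero and Eriksen, by years of continuous service (lower first): Tanaka (9 years) before Ibarra (10 years) before Reyes (17 years) before Dimitriou (31 years) before Romero (34 years) before Eriksen (35 years).
Full order: Chaudhari, Lund, Tanaka, Ibarra, Reyes, Dimitriou, Romero, Eriksen.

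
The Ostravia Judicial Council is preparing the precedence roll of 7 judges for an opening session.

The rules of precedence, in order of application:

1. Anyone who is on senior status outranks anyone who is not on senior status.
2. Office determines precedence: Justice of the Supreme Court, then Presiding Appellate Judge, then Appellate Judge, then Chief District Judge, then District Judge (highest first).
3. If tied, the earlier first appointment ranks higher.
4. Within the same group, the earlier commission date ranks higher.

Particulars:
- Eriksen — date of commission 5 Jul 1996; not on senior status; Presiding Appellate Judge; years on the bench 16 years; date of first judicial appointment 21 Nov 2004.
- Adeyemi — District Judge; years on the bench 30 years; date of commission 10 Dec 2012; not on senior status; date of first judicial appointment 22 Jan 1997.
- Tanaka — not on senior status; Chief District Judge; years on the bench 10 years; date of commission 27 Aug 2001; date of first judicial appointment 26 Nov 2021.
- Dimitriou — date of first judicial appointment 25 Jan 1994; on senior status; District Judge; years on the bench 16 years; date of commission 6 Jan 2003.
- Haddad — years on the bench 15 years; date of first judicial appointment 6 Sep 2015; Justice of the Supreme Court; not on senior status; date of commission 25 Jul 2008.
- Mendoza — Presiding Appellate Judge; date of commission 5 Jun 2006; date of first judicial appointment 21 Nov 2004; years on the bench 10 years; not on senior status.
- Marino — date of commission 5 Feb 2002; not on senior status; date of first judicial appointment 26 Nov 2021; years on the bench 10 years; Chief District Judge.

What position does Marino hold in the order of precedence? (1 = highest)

By the first rule: Dimitriou (on senior status); then Haddad, Eriksen, Mendoza, Tanaka, Marino and Adeyemi (each not on senior status).
Among Haddad, Eriksen, Mendoza, Tanaka, Marino and Adeyemi, by office: Haddad (Justice of the Supreme Court) before Eriksen and Mendoza (Presiding Appellate Judge) before Tanaka and Marino (Chief District Judge) before Adeyemi (District Judge).
Eriksen and Mendoza both have date of first judicial appointment 21 Nov 2004, so the next rule applies.
Among Eriksen and Mendoza, by date of commission (earlier first): Eriksen (5 Jul 1996) before Mendoza (5 Jun 2006).
Tanaka and Marino both have date of first judicial appointment 26 Nov 2021, so the next rule applies.
Among Tanaka and Marino, by date of commission (earlier first): Tanaka (27 Aug 2001) before Marino (5 Feb 2002).
Order: Dimitriou, Haddad, Eriksen, Mendoza, Tanaka, Marino, Adeyemi. So position 6.

6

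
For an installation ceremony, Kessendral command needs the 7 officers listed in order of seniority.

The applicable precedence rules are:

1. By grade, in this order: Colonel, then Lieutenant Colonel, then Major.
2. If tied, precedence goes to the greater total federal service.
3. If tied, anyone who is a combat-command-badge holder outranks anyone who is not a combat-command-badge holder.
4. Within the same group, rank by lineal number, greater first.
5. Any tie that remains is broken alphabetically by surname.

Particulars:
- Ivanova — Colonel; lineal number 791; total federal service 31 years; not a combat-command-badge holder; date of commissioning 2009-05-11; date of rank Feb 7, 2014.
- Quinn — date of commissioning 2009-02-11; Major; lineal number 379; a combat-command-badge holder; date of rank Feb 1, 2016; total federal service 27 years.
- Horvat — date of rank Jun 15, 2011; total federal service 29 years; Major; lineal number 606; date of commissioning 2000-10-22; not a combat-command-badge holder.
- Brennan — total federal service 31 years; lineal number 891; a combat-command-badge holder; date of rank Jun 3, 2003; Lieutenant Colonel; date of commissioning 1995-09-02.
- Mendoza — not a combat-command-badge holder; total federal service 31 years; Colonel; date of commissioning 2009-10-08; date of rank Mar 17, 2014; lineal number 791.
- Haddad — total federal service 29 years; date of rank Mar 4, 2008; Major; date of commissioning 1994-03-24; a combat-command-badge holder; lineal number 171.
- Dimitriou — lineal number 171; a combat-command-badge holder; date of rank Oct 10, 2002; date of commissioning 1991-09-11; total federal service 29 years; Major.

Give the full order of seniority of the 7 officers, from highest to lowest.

Ivanova, Mendoza, Brennan, Dimitriou, Haddad, Horvat, Quinn

By grade: Ivanova and Mendoza (Colonel); then Brennan (Lieutenant Colonel); then Dimitriou, Haddad, Horvat and Quinn (Major).
Ivanova and Mendoza both have total federal service 31 years, so the next rule applies.
Ivanova and Mendoza are each not a combat-command-badge holder, so the next rule applies.
Ivanova and Mendoza both have lineal number 791, so the next rule applies.
Among Ivanova and Mendoza, alphabetically by surname: Ivanova before Mendoza.
Among Dimitriou, Haddad, Horvat and Quinn, by total federal service (higher first): Dimitriou, Haddad and Horvat (29 years) before Quinn (27 years).
Among Dimitriou, Haddad and Horvat, a combat-command-badge holder before not a combat-command-badge holder: Dimitriou and Haddad (a combat-command-badge holder) before Horvat (not a combat-command-badge holder).
Dimitriou and Haddad both have lineal number 171, so the next rule applies.
Among Dimitriou and Haddad, alphabetically by surname: Dimitriou before Haddad.
Full order: Ivanova, Mendoza, Brennan, Dimitriou, Haddad, Horvat, Quinn.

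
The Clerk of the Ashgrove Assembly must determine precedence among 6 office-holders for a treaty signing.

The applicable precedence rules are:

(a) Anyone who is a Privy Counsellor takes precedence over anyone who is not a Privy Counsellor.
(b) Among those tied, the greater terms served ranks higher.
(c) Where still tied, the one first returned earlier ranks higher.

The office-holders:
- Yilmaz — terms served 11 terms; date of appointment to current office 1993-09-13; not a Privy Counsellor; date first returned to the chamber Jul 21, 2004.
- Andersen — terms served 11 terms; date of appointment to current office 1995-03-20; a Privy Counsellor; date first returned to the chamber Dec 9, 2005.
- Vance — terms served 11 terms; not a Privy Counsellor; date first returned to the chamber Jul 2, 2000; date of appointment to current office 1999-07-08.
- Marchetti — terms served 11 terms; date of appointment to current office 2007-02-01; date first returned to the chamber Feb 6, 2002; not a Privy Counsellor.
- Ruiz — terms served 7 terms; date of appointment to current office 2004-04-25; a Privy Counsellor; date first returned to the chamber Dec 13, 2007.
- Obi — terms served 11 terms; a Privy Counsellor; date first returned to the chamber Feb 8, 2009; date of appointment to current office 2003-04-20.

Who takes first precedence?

Andersen

By the first rule: Andersen, Obi and Ruiz (each a Privy Counsellor); then Vance, Marchetti and Yilmaz (each not a Privy Counsellor).
Among Andersen, Obi and Ruiz, by terms served (higher first): Andersen and Obi (11 terms) before Ruiz (7 terms).
Among Andersen and Obi, by date first returned to the chamber (earlier first): Andersen (Dec 9, 2005) before Obi (Feb 8, 2009).
Vance, Marchetti and Yilmaz all have terms served 11 terms, so the next rule applies.
Among Vance, Marchetti and Yilmaz, by date first returned to the chamber (earlier first): Vance (Jul 2, 2000) before Marchetti (Feb 6, 2002) before Yilmaz (Jul 21, 2004).
Order: Andersen, Obi, Ruiz, Vance, Marchetti, Yilmaz.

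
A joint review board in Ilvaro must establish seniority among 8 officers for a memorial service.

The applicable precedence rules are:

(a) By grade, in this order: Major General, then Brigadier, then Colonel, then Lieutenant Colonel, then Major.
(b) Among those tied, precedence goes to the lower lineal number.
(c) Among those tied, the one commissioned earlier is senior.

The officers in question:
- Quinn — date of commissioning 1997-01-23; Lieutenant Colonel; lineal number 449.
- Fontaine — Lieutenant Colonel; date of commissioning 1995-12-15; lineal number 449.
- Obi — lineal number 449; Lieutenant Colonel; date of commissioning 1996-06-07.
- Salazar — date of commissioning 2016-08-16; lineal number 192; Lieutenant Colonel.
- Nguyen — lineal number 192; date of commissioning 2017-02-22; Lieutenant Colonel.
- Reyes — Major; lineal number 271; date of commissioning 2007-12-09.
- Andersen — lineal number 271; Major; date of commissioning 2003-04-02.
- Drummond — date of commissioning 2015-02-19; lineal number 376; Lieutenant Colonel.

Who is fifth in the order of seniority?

Obi

By grade: Salazar, Nguyen, Drummond, Fontaine, Obi and Quinn (Lieutenant Colonel); then Andersen and Reyes (Major).
Among Salazar, Nguyen, Drummond, Fontaine, Obi and Quinn, by lineal number (lower first): Salazar and Nguyen (192) before Drummond (376) before Fontaine, Obi and Quinn (449).
Among Salazar and Nguyen, by date of commissioning (earlier first): Salazar (2016-08-16) before Nguyen (2017-02-22).
Among Fontaine, Obi and Quinn, by date of commissioning (earlier first): Fontaine (1995-12-15) before Obi (1996-06-07) before Quinn (1997-01-23).
Andersen and Reyes both have lineal number 271, so the next rule applies.
Among Andersen and Reyes, by date of commissioning (earlier first): Andersen (2003-04-02) before Reyes (2007-12-09).
Order: Salazar, Nguyen, Drummond, Fontaine, Obi, Quinn, Andersen, Reyes.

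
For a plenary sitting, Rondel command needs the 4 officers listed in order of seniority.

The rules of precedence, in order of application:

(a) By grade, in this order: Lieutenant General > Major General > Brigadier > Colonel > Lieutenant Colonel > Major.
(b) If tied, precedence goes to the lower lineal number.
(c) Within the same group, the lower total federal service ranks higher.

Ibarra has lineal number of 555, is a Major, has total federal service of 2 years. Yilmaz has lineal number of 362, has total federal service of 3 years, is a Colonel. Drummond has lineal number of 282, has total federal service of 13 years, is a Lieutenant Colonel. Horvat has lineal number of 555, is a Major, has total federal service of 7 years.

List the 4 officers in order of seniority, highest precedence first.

Yilmaz, Drummond, Ibarra, Horvat

By grade: Yilmaz (Colonel); then Drummond (Lieutenant Colonel); then Ibarra and Horvat (Major).
Ibarra and Horvat both have lineal number 555, so the next rule applies.
Among Ibarra and Horvat, by total federal service (lower first): Ibarra (2 years) before Horvat (7 years).
Full order: Yilmaz, Drummond, Ibarra, Horvat.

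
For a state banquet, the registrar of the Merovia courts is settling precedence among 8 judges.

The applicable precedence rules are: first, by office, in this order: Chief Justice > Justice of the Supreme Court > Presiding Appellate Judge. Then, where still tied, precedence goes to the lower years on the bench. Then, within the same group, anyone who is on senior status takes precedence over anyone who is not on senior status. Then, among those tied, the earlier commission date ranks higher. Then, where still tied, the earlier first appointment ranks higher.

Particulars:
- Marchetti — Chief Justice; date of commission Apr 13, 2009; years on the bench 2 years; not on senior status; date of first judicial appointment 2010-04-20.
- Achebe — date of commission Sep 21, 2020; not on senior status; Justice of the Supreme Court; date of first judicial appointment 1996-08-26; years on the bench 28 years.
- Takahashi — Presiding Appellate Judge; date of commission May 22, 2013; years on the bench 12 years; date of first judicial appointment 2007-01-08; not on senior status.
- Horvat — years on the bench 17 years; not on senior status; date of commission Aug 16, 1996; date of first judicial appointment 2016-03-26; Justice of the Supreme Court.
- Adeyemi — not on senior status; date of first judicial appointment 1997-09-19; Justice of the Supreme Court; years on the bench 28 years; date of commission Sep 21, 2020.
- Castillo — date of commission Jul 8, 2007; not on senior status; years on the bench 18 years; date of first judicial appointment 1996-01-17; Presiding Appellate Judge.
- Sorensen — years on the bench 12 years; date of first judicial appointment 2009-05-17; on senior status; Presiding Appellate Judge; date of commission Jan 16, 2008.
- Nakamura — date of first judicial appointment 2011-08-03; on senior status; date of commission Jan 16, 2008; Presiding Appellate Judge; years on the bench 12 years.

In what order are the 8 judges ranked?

Marchetti, Horvat, Achebe, Adeyemi, Sorensen, Nakamura, Takahashi, Castillo

By office: Marchetti (Chief Justice); then Horvat, Achebe and Adeyemi (Justice of the Supreme Court); then Sorensen, Nakamura, Takahashi and Castillo (Presiding Appellate Judge).
Among Horvat, Achebe and Adeyemi, by years on the bench (lower first): Horvat (17 years) before Achebe and Adeyemi (28 years).
Achebe and Adeyemi are each not on senior status, so the next rule applies.
Achebe and Adeyemi both have date of commission Sep 21, 2020, so the next rule applies.
Among Achebe and Adeyemi, by date of first judicial appointment (earlier first): Achebe (1996-08-26) before Adeyemi (1997-09-19).
Among Sorensen, Nakamura, Takahashi and Castillo, by years on the bench (lower first): Sorensen, Nakamura and Takahashi (12 years) before Castillo (18 years).
Among Sorensen, Nakamura and Takahashi, on senior status before not on senior status: Sorensen and Nakamura (on senior status) before Takahashi (not on senior status).
Sorensen and Nakamura both have date of commission Jan 16, 2008, so the next rule applies.
Among Sorensen and Nakamura, by date of first judicial appointment (earlier first): Sorensen (2009-05-17) before Nakamura (2011-08-03).
Full order: Marchetti, Horvat, Achebe, Adeyemi, Sorensen, Nakamura, Takahashi, Castillo.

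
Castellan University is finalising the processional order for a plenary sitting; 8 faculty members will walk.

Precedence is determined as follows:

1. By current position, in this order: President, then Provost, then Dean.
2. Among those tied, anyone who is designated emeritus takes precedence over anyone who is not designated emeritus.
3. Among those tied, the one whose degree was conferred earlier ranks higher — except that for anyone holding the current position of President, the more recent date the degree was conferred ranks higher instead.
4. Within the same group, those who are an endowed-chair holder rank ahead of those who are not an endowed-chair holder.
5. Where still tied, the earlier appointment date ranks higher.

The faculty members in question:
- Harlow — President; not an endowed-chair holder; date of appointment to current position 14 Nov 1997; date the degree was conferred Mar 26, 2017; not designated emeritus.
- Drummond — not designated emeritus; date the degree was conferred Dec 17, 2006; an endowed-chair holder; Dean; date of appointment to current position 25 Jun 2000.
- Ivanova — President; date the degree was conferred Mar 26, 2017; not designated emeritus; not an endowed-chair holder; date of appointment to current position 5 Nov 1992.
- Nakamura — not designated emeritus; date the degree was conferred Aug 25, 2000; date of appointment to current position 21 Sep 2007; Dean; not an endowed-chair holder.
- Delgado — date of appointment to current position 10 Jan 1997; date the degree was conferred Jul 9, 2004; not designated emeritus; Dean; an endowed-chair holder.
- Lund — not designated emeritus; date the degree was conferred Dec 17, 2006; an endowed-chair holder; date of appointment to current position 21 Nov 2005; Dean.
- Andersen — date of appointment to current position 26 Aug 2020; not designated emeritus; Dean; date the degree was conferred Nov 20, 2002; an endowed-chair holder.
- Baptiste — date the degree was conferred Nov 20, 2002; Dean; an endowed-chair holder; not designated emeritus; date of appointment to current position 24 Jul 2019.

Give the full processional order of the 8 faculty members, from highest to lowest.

Ivanova, Harlow, Nakamura, Baptiste, Andersen, Delgado, Drummond, Lund

By current position: Ivanova and Harlow (President); then Nakamura, Baptiste, Andersen, Delgado, Drummond and Lund (Dean).
Ivanova and Harlow are each not designated emeritus, so the next rule applies.
Ivanova and Harlow both have date the degree was conferred Mar 26, 2017, so the next rule applies.
Ivanova and Harlow are each not an endowed-chair holder, so the next rule applies.
Among Ivanova and Harlow, by date of appointment to current position (earlier first): Ivanova (5 Nov 1992) before Harlow (14 Nov 1997).
Nakamura, Baptiste, Andersen, Delgado, Drummond and Lund are each not designated emeritus, so the next rule applies.
Among Nakamura, Baptiste, Andersen, Delgado, Drummond and Lund, by date the degree was conferred (earlier first): Nakamura (Aug 25, 2000) before Baptiste and Andersen (Nov 20, 2002) before Delgado (Jul 9, 2004) before Drummond and Lund (Dec 17, 2006).
Baptiste and Andersen are each an endowed-chair holder, so the next rule applies.
Among Baptiste and Andersen, by date of appointment to current position (earlier first): Baptiste (24 Jul 2019) before Andersen (26 Aug 2020).
Drummond and Lund are each an endowed-chair holder, so the next rule applies.
Among Drummond and Lund, by date of appointment to current position (earlier first): Drummond (25 Jun 2000) before Lund (21 Nov 2005).
Full order: Ivanova, Harlow, Nakamura, Baptiste, Andersen, Delgado, Drummond, Lund.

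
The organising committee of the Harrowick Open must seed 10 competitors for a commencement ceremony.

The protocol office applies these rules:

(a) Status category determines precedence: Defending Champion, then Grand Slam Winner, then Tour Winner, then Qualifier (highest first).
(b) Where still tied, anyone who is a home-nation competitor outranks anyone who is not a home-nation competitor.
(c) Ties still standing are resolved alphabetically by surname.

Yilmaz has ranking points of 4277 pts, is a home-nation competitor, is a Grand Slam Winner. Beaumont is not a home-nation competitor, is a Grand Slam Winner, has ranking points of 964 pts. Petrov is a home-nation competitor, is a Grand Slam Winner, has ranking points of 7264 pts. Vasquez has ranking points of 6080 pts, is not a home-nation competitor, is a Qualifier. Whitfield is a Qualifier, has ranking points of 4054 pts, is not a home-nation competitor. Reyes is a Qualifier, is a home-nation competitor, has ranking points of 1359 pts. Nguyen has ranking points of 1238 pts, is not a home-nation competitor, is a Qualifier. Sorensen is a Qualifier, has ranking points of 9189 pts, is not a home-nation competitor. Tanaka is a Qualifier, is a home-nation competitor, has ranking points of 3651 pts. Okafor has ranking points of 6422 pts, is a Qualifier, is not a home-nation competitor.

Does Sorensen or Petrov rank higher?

Petrov

By status category: Petrov, Yilmaz and Beaumont (Grand Slam Winner); then Reyes, Tanaka, Nguyen, Okafor, Sorensen, Vasquez and Whitfield (Qualifier).
Among Petrov, Yilmaz and Beaumont, a home-nation competitor before not a home-nation competitor: Petrov and Yilmaz (a home-nation competitor) before Beaumont (not a home-nation competitor).
Among Petrov and Yilmaz, alphabetically by surname: Petrov before Yilmaz.
Among Reyes, Tanaka, Nguyen, Okafor, Sorensen, Vasquez and Whitfield, a home-nation competitor before not a home-nation competitor: Reyes and Tanaka (a home-nation competitor) before Nguyen, Okafor, Sorensen, Vasquez and Whitfield (not a home-nation competitor).
Among Reyes and Tanaka, alphabetically by surname: Reyes before Tanaka.
Among Nguyen, Okafor, Sorensen, Vasquez and Whitfield, alphabetically by surname: Nguyen before Okafor before Sorensen before Vasquez before Whitfield.
So Petrov takes precedence.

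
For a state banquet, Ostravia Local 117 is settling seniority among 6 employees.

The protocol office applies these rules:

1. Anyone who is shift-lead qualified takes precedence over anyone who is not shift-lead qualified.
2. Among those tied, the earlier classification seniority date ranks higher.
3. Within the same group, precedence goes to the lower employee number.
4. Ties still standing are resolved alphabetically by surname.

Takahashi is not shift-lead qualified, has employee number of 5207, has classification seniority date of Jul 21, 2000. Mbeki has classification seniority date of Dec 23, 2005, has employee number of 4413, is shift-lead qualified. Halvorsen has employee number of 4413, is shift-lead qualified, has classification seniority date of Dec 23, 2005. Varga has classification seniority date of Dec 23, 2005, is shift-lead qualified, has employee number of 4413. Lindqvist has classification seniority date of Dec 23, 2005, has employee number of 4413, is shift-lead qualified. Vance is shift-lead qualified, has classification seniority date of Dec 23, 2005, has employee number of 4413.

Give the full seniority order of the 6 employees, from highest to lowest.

By the first rule: Halvorsen, Lindqvist, Mbeki, Vance and Varga (each shift-lead qualified); then Takahashi (not shift-lead qualified).
Halvorsen, Lindqvist, Mbeki, Vance and Varga all have classification seniority date Dec 23, 2005, so the next rule applies.
Halvorsen, Lindqvist, Mbeki, Vance and Varga all have employee number 4413, so the next rule applies.
Among Halvorsen, Lindqvist, Mbeki, Vance and Varga, alphabetically by surname: Halvorsen before Lindqvist before Mbeki before Vance before Varga.
Full order: Halvorsen, Lindqvist, Mbeki, Vance, Varga, Takahashi.

Halvorsen, Lindqvist, Mbeki, Vance, Varga, Takahashi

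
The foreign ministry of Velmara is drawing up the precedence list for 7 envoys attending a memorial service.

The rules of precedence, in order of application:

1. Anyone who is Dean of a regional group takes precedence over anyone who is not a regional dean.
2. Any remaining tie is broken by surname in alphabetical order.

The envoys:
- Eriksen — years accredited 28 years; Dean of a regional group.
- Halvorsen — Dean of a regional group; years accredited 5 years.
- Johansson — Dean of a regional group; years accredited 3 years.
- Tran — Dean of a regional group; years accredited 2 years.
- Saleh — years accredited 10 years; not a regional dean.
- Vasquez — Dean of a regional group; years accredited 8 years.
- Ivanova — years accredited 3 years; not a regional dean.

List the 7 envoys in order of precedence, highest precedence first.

Eriksen, Halvorsen, Johansson, Tran, Vasquez, Ivanova, Saleh

By the first rule: Eriksen, Halvorsen, Johansson, Tran and Vasquez (each Dean of a regional group); then Ivanova and Saleh (both not a regional dean).
Among Eriksen, Halvorsen, Johansson, Tran and Vasquez, alphabetically by surname: Eriksen before Halvorsen before Johansson before Tran before Vasquez.
Among Ivanova and Saleh, alphabetically by surname: Ivanova before Saleh.
Full order: Eriksen, Halvorsen, Johansson, Tran, Vasquez, Ivanova, Saleh.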